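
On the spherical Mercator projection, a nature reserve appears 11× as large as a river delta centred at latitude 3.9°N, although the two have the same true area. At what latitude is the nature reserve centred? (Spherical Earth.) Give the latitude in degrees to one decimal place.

For equal true areas on Mercator, apparent areas scale as sec²φ, so the ratio is cos²φ₂ / cos²φ₁.
cos²φ₂ / cos²φ₁ = 11  ⇒  cos φ₁ = cos 3.9° / √11 = 0.9977/3.317 = 0.3008.
φ₁ = arccos(0.3008) ≈ 72.5°.

72.5°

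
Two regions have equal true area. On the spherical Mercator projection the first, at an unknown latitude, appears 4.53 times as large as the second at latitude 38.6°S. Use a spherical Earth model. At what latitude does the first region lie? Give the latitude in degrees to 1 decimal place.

Mercator areal scale is sec²φ, so apparent-area ratio = sec²φ₁ / sec²φ₂ = cos²φ₂ / cos²φ₁.
cos²φ₂ / cos²φ₁ = 4.53  ⇒  cos φ₁ = cos 38.6° / √4.53 = 0.7815/2.128 = 0.3672.
φ₁ = arccos(0.3672) ≈ 68.5°.

68.5°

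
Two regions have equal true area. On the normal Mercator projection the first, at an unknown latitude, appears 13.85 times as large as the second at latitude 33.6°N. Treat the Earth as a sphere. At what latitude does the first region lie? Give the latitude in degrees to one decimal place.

77.1°

On Mercator, (apparent₁)/(apparent₂) = sec²φ₁ / sec²φ₂ when true areas are equal.
cos²φ₂ / cos²φ₁ = 13.85  ⇒  cos φ₁ = cos 33.6° / √13.85 = 0.8329/3.722 = 0.2238.
φ₁ = arccos(0.2238) ≈ 77.1°.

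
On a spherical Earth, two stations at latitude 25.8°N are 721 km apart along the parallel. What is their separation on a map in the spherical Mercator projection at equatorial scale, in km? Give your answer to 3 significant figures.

For Mercator, h = k = sec φ (a conformal cylindrical projection has a single point scale, 1/cos φ).
Along the parallel, k = sec 25.8° = 1/0.9003 = 1.111.
Map distance = 721 × 1.111 ≈ 801 km.

801 km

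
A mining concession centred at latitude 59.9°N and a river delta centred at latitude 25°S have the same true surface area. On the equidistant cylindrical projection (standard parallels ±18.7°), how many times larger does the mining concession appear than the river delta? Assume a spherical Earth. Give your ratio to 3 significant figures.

In the equirectangular projection with standard parallel φ₀ = 18.7° (x = Rλ cos φ₀, y = Rφ), meridians are true-scale (h = 1) and the parallel scale is k = cos φ₀ / cos φ.
Areal scale at 59.9°: h·k = 1.000 × 1.889 = 1.889.
Areal scale at 25°: h·k = 1.000 × 1.045 = 1.045.
Ratio = 1.889/1.045 ≈ 1.81.

1.81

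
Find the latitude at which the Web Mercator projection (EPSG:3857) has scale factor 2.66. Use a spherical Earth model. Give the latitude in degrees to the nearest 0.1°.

Mercator scale is k = sec φ = 1/cos φ.
1/cos φ = 2.66  ⇒  cos φ = 0.3759  ⇒  φ = arccos(0.3759) ≈ 67.9°.

67.9°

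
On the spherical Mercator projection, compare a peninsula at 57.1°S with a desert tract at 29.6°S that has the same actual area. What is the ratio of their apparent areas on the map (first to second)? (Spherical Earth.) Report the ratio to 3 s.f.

Mercator areal scale is sec²φ.
At 57.1°: sec²(57.1°) = 1/0.5432² = 3.389.
At 29.6°: sec²(29.6°) = 1/0.8695² = 1.323.
Ratio = 3.389/1.323 = cos²(29.6°)/cos²(57.1°) ≈ 2.56.

2.56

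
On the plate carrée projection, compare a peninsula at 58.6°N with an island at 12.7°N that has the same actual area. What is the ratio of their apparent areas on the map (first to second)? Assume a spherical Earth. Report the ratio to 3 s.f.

1.87

For the equirectangular projection with φ₀ = 0 (plate carrée), h = 1 along meridians and k = sec φ along parallels.
Areal scale at 58.6°: h·k = 1.000 × 1.919 = 1.919.
Areal scale at 12.7°: h·k = 1.000 × 1.025 = 1.025.
Ratio = 1.919/1.025 ≈ 1.87.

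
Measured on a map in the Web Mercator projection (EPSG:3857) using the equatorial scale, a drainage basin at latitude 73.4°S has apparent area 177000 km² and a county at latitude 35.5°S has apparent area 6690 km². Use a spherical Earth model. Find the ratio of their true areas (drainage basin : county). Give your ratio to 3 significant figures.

On Mercator the areal scale is sec²φ, so true area = apparent × cos²φ.
True area of drainage basin: 177000 × cos²(73.4°) = 177000 × 0.08162 = 14450 km².
True area of county: 6690 × cos²(35.5°) = 6690 × 0.6628 = 4434 km².
Ratio = 14450 / 4434 ≈ 3.26.

3.26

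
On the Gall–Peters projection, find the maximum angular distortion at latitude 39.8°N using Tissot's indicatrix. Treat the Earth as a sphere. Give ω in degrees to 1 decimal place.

9.5°

Gall–Peters is a cylindrical equal-area projection with standard parallels at ±45°. Cylindrical equal-area (φ₀ = 45°): h = cos φ / cos 45° along meridians, k = cos 45° / cos φ along parallels; h·k = 1.
At 39.8°: h = 1.087, k = 0.9204; principal scales a = 1.087, b = 0.9204.
sin(ω/2) = (a − b)/(a + b) = 0.1661/2.007 = 0.08279, so ω = 2 arcsin(0.08279) ≈ 9.5°.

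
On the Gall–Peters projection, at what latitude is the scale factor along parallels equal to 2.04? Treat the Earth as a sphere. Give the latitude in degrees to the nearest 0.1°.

Gall–Peters is a cylindrical equal-area projection with standard parallels at ±45°. A cylindrical equal-area projection with standard parallel φ₀ has meridian scale h = cos φ / cos φ₀ and parallel scale k = cos φ₀ / cos φ (so areas are preserved, h·k = 1).
k = cos φ₀ / cos φ = 2.04  ⇒  cos φ = cos 45° / 2.04 = 0.3466.
φ = arccos(0.3466) ≈ 69.7°.

69.7°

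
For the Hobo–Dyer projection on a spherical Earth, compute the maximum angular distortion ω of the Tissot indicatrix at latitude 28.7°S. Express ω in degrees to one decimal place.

11.5°

The Hobo–Dyer projection is cylindrical equal-area with φ₀ = 37.5°. A cylindrical equal-area projection with standard parallel φ₀ has meridian scale h = cos φ / cos φ₀ and parallel scale k = cos φ₀ / cos φ (so areas are preserved, h·k = 1).
At 28.7°: h = 1.106, k = 0.9045; principal scales a = 1.106, b = 0.9045.
sin(ω/2) = (a − b)/(a + b) = 0.2011/2.010 = 0.1001, so ω = 2 arcsin(0.1001) ≈ 11.5°.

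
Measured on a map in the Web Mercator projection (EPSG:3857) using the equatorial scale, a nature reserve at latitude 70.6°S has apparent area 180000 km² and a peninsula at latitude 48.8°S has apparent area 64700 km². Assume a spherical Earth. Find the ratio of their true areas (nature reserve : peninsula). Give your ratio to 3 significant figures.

Mercator's areal exaggeration is sec²φ; hence true area = (apparent area) · cos²φ.
True area of nature reserve: 180000 × cos²(70.6°) = 180000 × 0.1103 = 19860 km².
True area of peninsula: 64700 × cos²(48.8°) = 64700 × 0.4339 = 28070 km².
Ratio = 19860 / 28070 ≈ 0.707.

0.707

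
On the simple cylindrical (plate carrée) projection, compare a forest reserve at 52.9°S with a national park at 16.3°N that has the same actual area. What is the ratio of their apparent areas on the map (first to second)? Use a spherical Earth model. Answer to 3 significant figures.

1.59

In the plate carrée (x = Rλ, y = Rφ), meridians are true-scale (h = 1) and parallels are stretched by k = sec φ.
Areal scale at 52.9°: h·k = 1.000 × 1.658 = 1.658.
Areal scale at 16.3°: h·k = 1.000 × 1.042 = 1.042.
Ratio = 1.658/1.042 ≈ 1.59.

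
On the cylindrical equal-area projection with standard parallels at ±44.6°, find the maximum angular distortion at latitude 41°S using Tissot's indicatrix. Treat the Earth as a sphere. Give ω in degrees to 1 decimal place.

Cylindrical equal-area (φ₀ = 44.6°): h = cos φ / cos 44.6° along meridians, k = cos 44.6° / cos φ along parallels; h·k = 1.
At 41°: h = 1.060, k = 0.9434; principal scales a = 1.060, b = 0.9434.
sin(ω/2) = (a − b)/(a + b) = 0.1165/2.003 = 0.05815, so ω = 2 arcsin(0.05815) ≈ 6.7°.

6.7°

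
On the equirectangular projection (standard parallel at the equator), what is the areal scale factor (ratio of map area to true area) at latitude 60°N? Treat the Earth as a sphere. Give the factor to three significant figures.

2.00

Plate carrée maps x = Rλ, y = Rφ. The meridian scale is h = 1 and the parallel scale is k = 1/cos φ = sec φ.
Areal scale = h·k = 1 × sec φ; at 60°, h = 1.000, k = 2.000, so h·k = 2.000.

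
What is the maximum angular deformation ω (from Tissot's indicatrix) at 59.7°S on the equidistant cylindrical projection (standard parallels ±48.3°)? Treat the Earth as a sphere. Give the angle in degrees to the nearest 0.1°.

In the equirectangular projection with standard parallel φ₀ = 48.3° (x = Rλ cos φ₀, y = Rφ), meridians are true-scale (h = 1) and the parallel scale is k = cos φ₀ / cos φ.
At 59.7°: h = 1.000, k = 1.319; principal scales a = 1.319, b = 1.000.
sin(ω/2) = (a − b)/(a + b) = 0.3185/2.319 = 0.1374, so ω = 2 arcsin(0.1374) ≈ 15.8°.

15.8°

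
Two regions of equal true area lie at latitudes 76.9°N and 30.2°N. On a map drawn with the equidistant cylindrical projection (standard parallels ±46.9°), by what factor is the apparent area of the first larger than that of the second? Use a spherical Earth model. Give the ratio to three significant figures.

With standard parallel φ₀ = 46.9°, the equirectangular projection gives x = Rλ cos φ₀, y = Rφ, so h = 1 and k = cos 46.9° / cos φ.
Areal scale at 76.9°: h·k = 1.000 × 3.015 = 3.015.
Areal scale at 30.2°: h·k = 1.000 × 0.7906 = 0.7906.
Ratio = 3.015/0.7906 ≈ 3.81.

3.81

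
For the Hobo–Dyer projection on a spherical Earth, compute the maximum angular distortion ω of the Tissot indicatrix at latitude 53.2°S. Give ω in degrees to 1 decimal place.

31.8°

Hobo–Dyer is a cylindrical equal-area projection with standard parallels at ±37.5°. For cylindrical equal-area with standard parallel φ₀, h = cos φ / cos φ₀ and k = cos φ₀ / cos φ, so h·k = 1.
At 53.2°: h = 0.7551, k = 1.324; principal scales a = 1.324, b = 0.7551.
sin(ω/2) = (a − b)/(a + b) = 0.5694/2.079 = 0.2738, so ω = 2 arcsin(0.2738) ≈ 31.8°.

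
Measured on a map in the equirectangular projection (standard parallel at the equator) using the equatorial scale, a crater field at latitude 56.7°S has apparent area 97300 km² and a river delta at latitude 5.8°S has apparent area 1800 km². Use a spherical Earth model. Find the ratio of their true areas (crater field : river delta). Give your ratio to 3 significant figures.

Plate carrée has h = 1 and k = sec φ, giving areal scale sec φ; true area = (apparent area) · cos φ.
True area of crater field: 97300 × cos(56.7°) = 97300 × 0.5490 = 53420 km².
True area of river delta: 1800 × cos(5.8°) = 1800 × 0.9949 = 1791 km².
Ratio = 53420 / 1791 ≈ 29.8.

29.8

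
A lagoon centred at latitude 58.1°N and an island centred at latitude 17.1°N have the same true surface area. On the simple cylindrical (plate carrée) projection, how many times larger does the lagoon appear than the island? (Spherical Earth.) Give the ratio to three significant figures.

1.81

Plate carrée maps x = Rλ, y = Rφ. The meridian scale is h = 1 and the parallel scale is k = 1/cos φ = sec φ.
Areal scale at 58.1°: h·k = 1.000 × 1.892 = 1.892.
Areal scale at 17.1°: h·k = 1.000 × 1.046 = 1.046.
Ratio = 1.892/1.046 ≈ 1.81.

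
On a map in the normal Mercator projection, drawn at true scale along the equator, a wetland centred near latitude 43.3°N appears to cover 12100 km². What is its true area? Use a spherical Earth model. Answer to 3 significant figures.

Mercator is conformal, so the point scale is isotropic: h = k = sec φ = 1/cos φ.
Areal scale = k² = sec²φ = 1/cos²(43.3°) = 1/0.7278² = 1.888.
True area = apparent / (areal scale) = 12100 / 1.888 ≈ 6410 km².

6410 km²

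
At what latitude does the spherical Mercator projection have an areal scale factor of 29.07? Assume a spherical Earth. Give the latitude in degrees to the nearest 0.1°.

Mercator areal scale is sec²φ.
sec²φ = 29.07  ⇒  cos²φ = 0.03440  ⇒  cos φ = 0.1855.
φ = arccos(0.1855) ≈ 79.3°.

79.3°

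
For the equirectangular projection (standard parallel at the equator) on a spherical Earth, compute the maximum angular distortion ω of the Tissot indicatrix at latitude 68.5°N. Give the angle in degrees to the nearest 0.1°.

55.2°

For the equirectangular projection with φ₀ = 0 (plate carrée), h = 1 along meridians and k = sec φ along parallels.
At 68.5°: h = 1.000, k = 2.729; principal scales a = 2.729, b = 1.000.
sin(ω/2) = (a − b)/(a + b) = 1.729/3.729 = 0.4636, so ω = 2 arcsin(0.4636) ≈ 55.2°.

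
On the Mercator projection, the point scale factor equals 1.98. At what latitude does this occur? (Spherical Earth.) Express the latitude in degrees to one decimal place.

59.7°

Mercator scale is k = sec φ = 1/cos φ.
1/cos φ = 1.98  ⇒  cos φ = 0.5051  ⇒  φ = arccos(0.5051) ≈ 59.7°.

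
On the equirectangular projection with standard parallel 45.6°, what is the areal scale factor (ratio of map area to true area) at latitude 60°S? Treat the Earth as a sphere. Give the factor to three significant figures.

1.40

In the equirectangular projection with standard parallel φ₀ = 45.6° (x = Rλ cos φ₀, y = Rφ), meridians are true-scale (h = 1) and the parallel scale is k = cos φ₀ / cos φ.
Areal scale = h·k = 1 × cos φ₀ / cos φ; at 60°, h = 1.000, k = 1.399, so h·k = 1.399.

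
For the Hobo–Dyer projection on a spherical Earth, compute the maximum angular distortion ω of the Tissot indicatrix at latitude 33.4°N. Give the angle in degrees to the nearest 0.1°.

5.8°

The Hobo–Dyer projection is cylindrical equal-area with φ₀ = 37.5°. For cylindrical equal-area with standard parallel φ₀, h = cos φ / cos φ₀ and k = cos φ₀ / cos φ, so h·k = 1.
At 33.4°: h = 1.052, k = 0.9503; principal scales a = 1.052, b = 0.9503.
sin(ω/2) = (a − b)/(a + b) = 0.1020/2.003 = 0.05094, so ω = 2 arcsin(0.05094) ≈ 5.8°.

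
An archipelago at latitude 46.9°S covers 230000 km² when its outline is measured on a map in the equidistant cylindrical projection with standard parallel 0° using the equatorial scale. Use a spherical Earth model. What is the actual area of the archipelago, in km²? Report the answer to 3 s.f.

157000 km²

Plate carrée maps x = Rλ, y = Rφ. The meridian scale is h = 1 and the parallel scale is k = 1/cos φ = sec φ.
Areal scale = h·k = 1 × sec φ; at 46.9°, h = 1.000, k = 1.464, so h·k = 1.464.
True area = apparent / (areal scale) = 230000 / 1.464 ≈ 157000 km².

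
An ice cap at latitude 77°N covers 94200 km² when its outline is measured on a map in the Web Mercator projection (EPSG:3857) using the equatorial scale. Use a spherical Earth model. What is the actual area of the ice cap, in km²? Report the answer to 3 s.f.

4770 km²

The Mercator projection is conformal; its linear scale factor is the same in every direction and equals sec φ = 1/cos φ.
Areal scale = k² = sec²φ = 1/cos²(77°) = 1/0.2250² = 19.76.
True area = apparent / (areal scale) = 94200 / 19.76 ≈ 4770 km².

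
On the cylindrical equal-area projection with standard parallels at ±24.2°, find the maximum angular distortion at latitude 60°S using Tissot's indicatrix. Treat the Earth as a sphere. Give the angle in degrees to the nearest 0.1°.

65.1°

Cylindrical equal-area (φ₀ = 24.2°): h = cos φ / cos 24.2° along meridians, k = cos 24.2° / cos φ along parallels; h·k = 1.
At 60°: h = 0.5482, k = 1.824; principal scales a = 1.824, b = 0.5482.
sin(ω/2) = (a − b)/(a + b) = 1.276/2.372 = 0.5379, so ω = 2 arcsin(0.5379) ≈ 65.1°.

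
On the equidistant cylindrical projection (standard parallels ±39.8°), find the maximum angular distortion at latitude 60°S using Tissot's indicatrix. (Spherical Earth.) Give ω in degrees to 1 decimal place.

24.4°

In the equirectangular projection with standard parallel φ₀ = 39.8° (x = Rλ cos φ₀, y = Rφ), meridians are true-scale (h = 1) and the parallel scale is k = cos φ₀ / cos φ.
At 60°: h = 1.000, k = 1.537; principal scales a = 1.537, b = 1.000.
sin(ω/2) = (a − b)/(a + b) = 0.5366/2.537 = 0.2115, so ω = 2 arcsin(0.2115) ≈ 24.4°.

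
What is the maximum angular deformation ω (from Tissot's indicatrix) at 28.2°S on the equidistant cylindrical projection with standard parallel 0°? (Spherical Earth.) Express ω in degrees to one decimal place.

Plate carrée maps x = Rλ, y = Rφ. The meridian scale is h = 1 and the parallel scale is k = 1/cos φ = sec φ.
At 28.2°: h = 1.000, k = 1.135; principal scales a = 1.135, b = 1.000.
sin(ω/2) = (a − b)/(a + b) = 0.1347/2.135 = 0.06309, so ω = 2 arcsin(0.06309) ≈ 7.2°.

7.2°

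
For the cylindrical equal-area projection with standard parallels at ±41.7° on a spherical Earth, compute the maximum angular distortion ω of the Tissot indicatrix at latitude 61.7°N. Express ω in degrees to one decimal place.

50.3°

Cylindrical equal-area (φ₀ = 41.7°): h = cos φ / cos 41.7° along meridians, k = cos 41.7° / cos φ along parallels; h·k = 1.
At 61.7°: h = 0.6350, k = 1.575; principal scales a = 1.575, b = 0.6350.
sin(ω/2) = (a − b)/(a + b) = 0.9399/2.210 = 0.4253, so ω = 2 arcsin(0.4253) ≈ 50.3°.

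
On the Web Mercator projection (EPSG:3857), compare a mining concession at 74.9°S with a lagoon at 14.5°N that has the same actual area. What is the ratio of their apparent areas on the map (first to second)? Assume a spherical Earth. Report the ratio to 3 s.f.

13.8

Mercator is conformal with k = sec φ, so areal scale = k² = sec²φ.
At 74.9°: sec²(74.9°) = 1/0.2605² = 14.74.
At 14.5°: sec²(14.5°) = 1/0.9681² = 1.067.
Ratio = 14.74/1.067 = cos²(14.5°)/cos²(74.9°) ≈ 13.8.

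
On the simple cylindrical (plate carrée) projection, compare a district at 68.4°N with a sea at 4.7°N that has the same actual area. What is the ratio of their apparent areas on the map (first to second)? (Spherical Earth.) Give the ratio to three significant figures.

2.71

In the plate carrée (x = Rλ, y = Rφ), meridians are true-scale (h = 1) and parallels are stretched by k = sec φ.
Areal scale at 68.4°: h·k = 1.000 × 2.716 = 2.716.
Areal scale at 4.7°: h·k = 1.000 × 1.003 = 1.003.
Ratio = 2.716/1.003 ≈ 2.71.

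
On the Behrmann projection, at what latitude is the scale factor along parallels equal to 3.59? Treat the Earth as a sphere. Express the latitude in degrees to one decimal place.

76.0°

Behrmann is a cylindrical equal-area projection with standard parallels at ±30°. Cylindrical equal-area (φ₀ = 30°): h = cos φ / cos 30° along meridians, k = cos 30° / cos φ along parallels; h·k = 1.
k = cos φ₀ / cos φ = 3.59  ⇒  cos φ = cos 30° / 3.59 = 0.2412.
φ = arccos(0.2412) ≈ 76.0°.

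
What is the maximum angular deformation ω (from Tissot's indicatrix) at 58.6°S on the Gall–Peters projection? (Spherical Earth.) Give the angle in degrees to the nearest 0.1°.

The Gall–Peters projection is cylindrical equal-area with φ₀ = 45°. Cylindrical equal-area (φ₀ = 45°): h = cos φ / cos 45° along meridians, k = cos 45° / cos φ along parallels; h·k = 1.
At 58.6°: h = 0.7368, k = 1.357; principal scales a = 1.357, b = 0.7368.
sin(ω/2) = (a − b)/(a + b) = 0.6204/2.094 = 0.2963, so ω = 2 arcsin(0.2963) ≈ 34.5°.

34.5°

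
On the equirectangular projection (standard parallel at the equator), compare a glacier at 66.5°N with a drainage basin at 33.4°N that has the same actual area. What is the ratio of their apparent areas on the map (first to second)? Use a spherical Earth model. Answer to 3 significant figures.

Plate carrée maps x = Rλ, y = Rφ. The meridian scale is h = 1 and the parallel scale is k = 1/cos φ = sec φ.
Areal scale at 66.5°: h·k = 1.000 × 2.508 = 2.508.
Areal scale at 33.4°: h·k = 1.000 × 1.198 = 1.198.
Ratio = 2.508/1.198 ≈ 2.09.

2.09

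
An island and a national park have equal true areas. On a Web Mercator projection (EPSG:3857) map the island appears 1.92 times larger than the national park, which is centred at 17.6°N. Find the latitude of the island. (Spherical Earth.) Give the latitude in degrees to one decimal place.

46.5°

For equal true areas on Mercator, apparent areas scale as sec²φ, so the ratio is cos²φ₂ / cos²φ₁.
cos²φ₂ / cos²φ₁ = 1.92  ⇒  cos φ₁ = cos 17.6° / √1.92 = 0.9532/1.386 = 0.6879.
φ₁ = arccos(0.6879) ≈ 46.5°.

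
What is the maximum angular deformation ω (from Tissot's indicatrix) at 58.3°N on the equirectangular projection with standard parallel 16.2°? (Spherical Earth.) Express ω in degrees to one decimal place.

In the equirectangular projection with standard parallel φ₀ = 16.2° (x = Rλ cos φ₀, y = Rφ), meridians are true-scale (h = 1) and the parallel scale is k = cos φ₀ / cos φ.
At 58.3°: h = 1.000, k = 1.827; principal scales a = 1.827, b = 1.000.
sin(ω/2) = (a − b)/(a + b) = 0.8275/2.827 = 0.2927, so ω = 2 arcsin(0.2927) ≈ 34.0°.

34.0°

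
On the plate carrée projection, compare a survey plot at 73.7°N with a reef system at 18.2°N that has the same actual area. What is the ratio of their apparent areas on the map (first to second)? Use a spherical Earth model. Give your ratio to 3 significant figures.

For the equirectangular projection with φ₀ = 0 (plate carrée), h = 1 along meridians and k = sec φ along parallels.
Areal scale at 73.7°: h·k = 1.000 × 3.563 = 3.563.
Areal scale at 18.2°: h·k = 1.000 × 1.053 = 1.053.
Ratio = 3.563/1.053 ≈ 3.38.

3.38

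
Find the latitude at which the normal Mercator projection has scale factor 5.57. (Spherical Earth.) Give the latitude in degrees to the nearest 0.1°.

79.7°

Mercator scale is k = sec φ = 1/cos φ.
1/cos φ = 5.57  ⇒  cos φ = 0.1795  ⇒  φ = arccos(0.1795) ≈ 79.7°.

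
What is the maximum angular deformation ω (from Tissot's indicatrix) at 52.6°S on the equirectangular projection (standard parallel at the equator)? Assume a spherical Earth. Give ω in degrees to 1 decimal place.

For the equirectangular projection with φ₀ = 0 (plate carrée), h = 1 along meridians and k = sec φ along parallels.
At 52.6°: h = 1.000, k = 1.646; principal scales a = 1.646, b = 1.000.
sin(ω/2) = (a − b)/(a + b) = 0.6464/2.646 = 0.2443, so ω = 2 arcsin(0.2443) ≈ 28.3°.

28.3°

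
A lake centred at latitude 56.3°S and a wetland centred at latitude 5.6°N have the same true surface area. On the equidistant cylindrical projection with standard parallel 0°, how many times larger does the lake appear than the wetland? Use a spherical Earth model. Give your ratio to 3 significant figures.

1.79

Plate carrée maps x = Rλ, y = Rφ. The meridian scale is h = 1 and the parallel scale is k = 1/cos φ = sec φ.
Areal scale at 56.3°: h·k = 1.000 × 1.802 = 1.802.
Areal scale at 5.6°: h·k = 1.000 × 1.005 = 1.005.
Ratio = 1.802/1.005 ≈ 1.79.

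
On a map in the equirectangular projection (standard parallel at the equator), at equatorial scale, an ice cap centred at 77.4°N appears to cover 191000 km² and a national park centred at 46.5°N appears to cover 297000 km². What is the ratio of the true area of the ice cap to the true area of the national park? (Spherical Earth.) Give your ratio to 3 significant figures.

On the plate carrée, areal scale = h·k = 1 × sec φ, so true area = apparent × cos φ.
True area of ice cap: 191000 × cos(77.4°) = 191000 × 0.2181 = 41670 km².
True area of national park: 297000 × cos(46.5°) = 297000 × 0.6884 = 204400 km².
Ratio = 41670 / 204400 ≈ 0.204.

0.204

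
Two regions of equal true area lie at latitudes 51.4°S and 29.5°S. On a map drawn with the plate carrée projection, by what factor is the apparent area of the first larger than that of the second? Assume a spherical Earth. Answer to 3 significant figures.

In the plate carrée (x = Rλ, y = Rφ), meridians are true-scale (h = 1) and parallels are stretched by k = sec φ.
Areal scale at 51.4°: h·k = 1.000 × 1.603 = 1.603.
Areal scale at 29.5°: h·k = 1.000 × 1.149 = 1.149.
Ratio = 1.603/1.149 ≈ 1.40.

1.40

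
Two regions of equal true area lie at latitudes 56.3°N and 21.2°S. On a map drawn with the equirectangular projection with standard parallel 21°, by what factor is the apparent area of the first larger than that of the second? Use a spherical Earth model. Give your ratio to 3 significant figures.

1.68

In the equirectangular projection with standard parallel φ₀ = 21° (x = Rλ cos φ₀, y = Rφ), meridians are true-scale (h = 1) and the parallel scale is k = cos φ₀ / cos φ.
Areal scale at 56.3°: h·k = 1.000 × 1.683 = 1.683.
Areal scale at 21.2°: h·k = 1.000 × 1.001 = 1.001.
Ratio = 1.683/1.001 ≈ 1.68.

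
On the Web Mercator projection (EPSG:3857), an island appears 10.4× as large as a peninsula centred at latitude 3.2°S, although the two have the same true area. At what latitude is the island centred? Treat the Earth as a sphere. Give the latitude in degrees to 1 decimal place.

72.0°

For equal true areas on Mercator, apparent areas scale as sec²φ, so the ratio is cos²φ₂ / cos²φ₁.
cos²φ₂ / cos²φ₁ = 10.4  ⇒  cos φ₁ = cos 3.2° / √10.4 = 0.9984/3.225 = 0.3096.
φ₁ = arccos(0.3096) ≈ 72.0°.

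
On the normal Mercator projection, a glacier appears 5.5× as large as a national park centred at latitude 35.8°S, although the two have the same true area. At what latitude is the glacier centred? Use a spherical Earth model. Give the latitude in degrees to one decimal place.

Mercator areal scale is sec²φ, so apparent-area ratio = sec²φ₁ / sec²φ₂ = cos²φ₂ / cos²φ₁.
cos²φ₂ / cos²φ₁ = 5.5  ⇒  cos φ₁ = cos 35.8° / √5.5 = 0.8111/2.345 = 0.3458.
φ₁ = arccos(0.3458) ≈ 69.8°.

69.8°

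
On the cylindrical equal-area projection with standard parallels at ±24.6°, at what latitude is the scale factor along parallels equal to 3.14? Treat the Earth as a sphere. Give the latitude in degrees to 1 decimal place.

For cylindrical equal-area with standard parallel φ₀, h = cos φ / cos φ₀ and k = cos φ₀ / cos φ, so h·k = 1.
k = cos φ₀ / cos φ = 3.14  ⇒  cos φ = cos 24.6° / 3.14 = 0.2896.
φ = arccos(0.2896) ≈ 73.2°.

73.2°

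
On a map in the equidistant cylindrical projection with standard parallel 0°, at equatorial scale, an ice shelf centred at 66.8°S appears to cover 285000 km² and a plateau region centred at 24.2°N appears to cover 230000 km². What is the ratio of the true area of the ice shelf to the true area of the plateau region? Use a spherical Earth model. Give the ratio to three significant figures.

0.535

On the plate carrée, areal scale = h·k = 1 × sec φ, so true area = apparent × cos φ.
True area of ice shelf: 285000 × cos(66.8°) = 285000 × 0.3939 = 112300 km².
True area of plateau region: 230000 × cos(24.2°) = 230000 × 0.9121 = 209800 km².
Ratio = 112300 / 209800 ≈ 0.535.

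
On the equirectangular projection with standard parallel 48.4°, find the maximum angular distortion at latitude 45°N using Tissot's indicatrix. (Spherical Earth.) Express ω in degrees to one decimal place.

3.6°

In the equirectangular projection with standard parallel φ₀ = 48.4° (x = Rλ cos φ₀, y = Rφ), meridians are true-scale (h = 1) and the parallel scale is k = cos φ₀ / cos φ.
At 45°: h = 1.000, k = 0.9389; principal scales a = 1.000, b = 0.9389.
sin(ω/2) = (a − b)/(a + b) = 0.06107/1.939 = 0.03149, so ω = 2 arcsin(0.03149) ≈ 3.6°.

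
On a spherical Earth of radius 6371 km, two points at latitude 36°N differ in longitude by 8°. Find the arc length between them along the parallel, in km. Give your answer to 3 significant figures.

Arc length along a parallel = R cos φ · Δλ (with Δλ in radians).
= 6371 × cos 36° × (8° × π/180) = 6371 × 0.8090 × 0.1396 ≈ 720 km.

720 km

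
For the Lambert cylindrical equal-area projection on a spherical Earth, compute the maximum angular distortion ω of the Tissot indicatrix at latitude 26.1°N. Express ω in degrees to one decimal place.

12.3°

The Lambert cylindrical equal-area projection is the cylindrical equal-area projection with its standard parallel at the equator (φ₀ = 0). For cylindrical equal-area with standard parallel φ₀, h = cos φ / cos φ₀ and k = cos φ₀ / cos φ, so h·k = 1.
At 26.1°: h = 0.8980, k = 1.114; principal scales a = 1.114, b = 0.8980.
sin(ω/2) = (a − b)/(a + b) = 0.2155/2.012 = 0.1071, so ω = 2 arcsin(0.1071) ≈ 12.3°.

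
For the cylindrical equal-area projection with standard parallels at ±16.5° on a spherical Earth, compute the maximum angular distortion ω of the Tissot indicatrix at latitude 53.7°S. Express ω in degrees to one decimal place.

A cylindrical equal-area projection with standard parallel φ₀ has meridian scale h = cos φ / cos φ₀ and parallel scale k = cos φ₀ / cos φ (so areas are preserved, h·k = 1).
At 53.7°: h = 0.6174, k = 1.620; principal scales a = 1.620, b = 0.6174.
sin(ω/2) = (a − b)/(a + b) = 1.002/2.237 = 0.4480, so ω = 2 arcsin(0.4480) ≈ 53.2°.

53.2°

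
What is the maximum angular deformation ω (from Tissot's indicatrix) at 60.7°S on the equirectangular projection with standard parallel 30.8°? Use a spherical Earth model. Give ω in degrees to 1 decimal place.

The equidistant cylindrical projection with φ₀ = 30.8° has h = 1 (meridians true) and k = cos φ₀ / cos φ along parallels.
At 60.7°: h = 1.000, k = 1.755; principal scales a = 1.755, b = 1.000.
sin(ω/2) = (a − b)/(a + b) = 0.7552/2.755 = 0.2741, so ω = 2 arcsin(0.2741) ≈ 31.8°.

31.8°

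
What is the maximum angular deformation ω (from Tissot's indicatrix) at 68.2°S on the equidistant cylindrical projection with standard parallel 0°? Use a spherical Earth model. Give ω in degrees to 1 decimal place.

54.6°

Plate carrée maps x = Rλ, y = Rφ. The meridian scale is h = 1 and the parallel scale is k = 1/cos φ = sec φ.
At 68.2°: h = 1.000, k = 2.693; principal scales a = 2.693, b = 1.000.
sin(ω/2) = (a − b)/(a + b) = 1.693/3.693 = 0.4584, so ω = 2 arcsin(0.4584) ≈ 54.6°.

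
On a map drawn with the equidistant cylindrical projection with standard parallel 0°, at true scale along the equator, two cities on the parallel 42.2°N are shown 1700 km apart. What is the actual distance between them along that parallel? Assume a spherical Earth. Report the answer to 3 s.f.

1260 km

For the equirectangular projection with φ₀ = 0 (plate carrée), h = 1 along meridians and k = sec φ along parallels.
Along the parallel at 42.2°, map distances are exaggerated by k = sec 42.2° = 1.350.
True distance = 1700 / 1.350 = 1700 × cos 42.2° ≈ 1260 km.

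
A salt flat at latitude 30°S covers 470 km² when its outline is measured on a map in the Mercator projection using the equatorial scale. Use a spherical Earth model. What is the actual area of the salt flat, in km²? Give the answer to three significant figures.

Mercator is conformal, so the point scale is isotropic: h = k = sec φ = 1/cos φ.
Areal scale = k² = sec²φ = 1/cos²(30°) = 1/0.8660² = 1.333.
True area = apparent / (areal scale) = 470 / 1.333 ≈ 352 km².

352 km²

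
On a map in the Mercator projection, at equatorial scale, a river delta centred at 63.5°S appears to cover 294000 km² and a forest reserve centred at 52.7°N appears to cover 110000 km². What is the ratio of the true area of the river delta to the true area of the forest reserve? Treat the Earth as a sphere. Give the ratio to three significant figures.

Mercator's areal exaggeration is sec²φ; hence true area = (apparent area) · cos²φ.
True area of river delta: 294000 × cos²(63.5°) = 294000 × 0.1991 = 58530 km².
True area of forest reserve: 110000 × cos²(52.7°) = 110000 × 0.3672 = 40390 km².
Ratio = 58530 / 40390 ≈ 1.45.

1.45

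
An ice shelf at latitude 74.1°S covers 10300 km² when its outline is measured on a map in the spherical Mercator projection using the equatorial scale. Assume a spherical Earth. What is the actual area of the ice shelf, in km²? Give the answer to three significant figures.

For Mercator, h = k = sec φ (a conformal cylindrical projection has a single point scale, 1/cos φ).
Areal scale = k² = sec²φ = 1/cos²(74.1°) = 1/0.2740² = 13.32.
True area = apparent / (areal scale) = 10300 / 13.32 ≈ 773 km².

773 km²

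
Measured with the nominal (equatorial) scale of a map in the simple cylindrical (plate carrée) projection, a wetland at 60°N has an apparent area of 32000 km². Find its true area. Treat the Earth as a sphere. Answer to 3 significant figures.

Plate carrée maps x = Rλ, y = Rφ. The meridian scale is h = 1 and the parallel scale is k = 1/cos φ = sec φ.
Areal scale = h·k = 1 × sec φ; at 60°, h = 1.000, k = 2.000, so h·k = 2.000.
True area = apparent / (areal scale) = 32000 / 2.000 ≈ 16000 km².

16000 km²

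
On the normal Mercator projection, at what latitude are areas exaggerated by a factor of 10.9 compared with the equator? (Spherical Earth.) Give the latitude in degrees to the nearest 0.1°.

72.4°

Mercator areal scale is sec²φ.
sec²φ = 10.9  ⇒  cos²φ = 0.09174  ⇒  cos φ = 0.3029.
φ = arccos(0.3029) ≈ 72.4°.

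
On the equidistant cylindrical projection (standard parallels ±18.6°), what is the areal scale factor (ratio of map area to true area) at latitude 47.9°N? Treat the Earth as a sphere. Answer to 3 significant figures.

With standard parallel φ₀ = 18.6°, the equirectangular projection gives x = Rλ cos φ₀, y = Rφ, so h = 1 and k = cos 18.6° / cos φ.
Areal scale = h·k = 1 × cos φ₀ / cos φ; at 47.9°, h = 1.000, k = 1.414, so h·k = 1.414.

1.41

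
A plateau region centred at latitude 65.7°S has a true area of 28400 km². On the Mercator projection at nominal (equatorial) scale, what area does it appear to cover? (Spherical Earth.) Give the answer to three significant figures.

For Mercator, h = k = sec φ (a conformal cylindrical projection has a single point scale, 1/cos φ).
Areal scale = k² = sec²φ = 1/cos²(65.7°) = 1/0.4115² = 5.905.
Apparent area = 28400 × 5.905 ≈ 168000 km².

168000 km²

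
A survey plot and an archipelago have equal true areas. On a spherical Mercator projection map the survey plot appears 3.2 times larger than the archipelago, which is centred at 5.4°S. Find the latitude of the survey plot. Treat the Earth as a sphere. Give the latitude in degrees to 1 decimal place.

On Mercator, (apparent₁)/(apparent₂) = sec²φ₁ / sec²φ₂ when true areas are equal.
cos²φ₂ / cos²φ₁ = 3.2  ⇒  cos φ₁ = cos 5.4° / √3.2 = 0.9956/1.789 = 0.5565.
φ₁ = arccos(0.5565) ≈ 56.2°.

56.2°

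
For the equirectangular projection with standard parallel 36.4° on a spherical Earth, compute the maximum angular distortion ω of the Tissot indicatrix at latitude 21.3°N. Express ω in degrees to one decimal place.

8.4°

The equidistant cylindrical projection with φ₀ = 36.4° has h = 1 (meridians true) and k = cos φ₀ / cos φ along parallels.
At 21.3°: h = 1.000, k = 0.8639; principal scales a = 1.000, b = 0.8639.
sin(ω/2) = (a − b)/(a + b) = 0.1361/1.864 = 0.07302, so ω = 2 arcsin(0.07302) ≈ 8.4°.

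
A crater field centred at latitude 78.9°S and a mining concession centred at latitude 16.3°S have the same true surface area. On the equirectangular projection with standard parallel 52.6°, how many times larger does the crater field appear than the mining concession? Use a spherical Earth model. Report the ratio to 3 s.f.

With standard parallel φ₀ = 52.6°, the equirectangular projection gives x = Rλ cos φ₀, y = Rφ, so h = 1 and k = cos 52.6° / cos φ.
Areal scale at 78.9°: h·k = 1.000 × 3.155 = 3.155.
Areal scale at 16.3°: h·k = 1.000 × 0.6328 = 0.6328.
Ratio = 3.155/0.6328 ≈ 4.99.

4.99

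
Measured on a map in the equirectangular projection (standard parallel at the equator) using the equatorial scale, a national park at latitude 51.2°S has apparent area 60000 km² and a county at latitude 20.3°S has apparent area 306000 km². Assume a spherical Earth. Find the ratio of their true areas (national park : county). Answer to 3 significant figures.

0.131

On the plate carrée, areal scale = h·k = 1 × sec φ, so true area = apparent × cos φ.
True area of national park: 60000 × cos(51.2°) = 60000 × 0.6266 = 37600 km².
True area of county: 306000 × cos(20.3°) = 306000 × 0.9379 = 287000 km².
Ratio = 37600 / 287000 ≈ 0.131.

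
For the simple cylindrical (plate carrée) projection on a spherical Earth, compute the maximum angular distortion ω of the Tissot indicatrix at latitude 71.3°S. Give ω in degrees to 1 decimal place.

61.9°

Plate carrée maps x = Rλ, y = Rφ. The meridian scale is h = 1 and the parallel scale is k = 1/cos φ = sec φ.
At 71.3°: h = 1.000, k = 3.119; principal scales a = 3.119, b = 1.000.
sin(ω/2) = (a − b)/(a + b) = 2.119/4.119 = 0.5144, so ω = 2 arcsin(0.5144) ≈ 61.9°.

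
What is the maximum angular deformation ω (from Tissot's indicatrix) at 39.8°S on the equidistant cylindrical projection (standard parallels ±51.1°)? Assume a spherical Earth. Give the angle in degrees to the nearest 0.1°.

11.5°

With standard parallel φ₀ = 51.1°, the equirectangular projection gives x = Rλ cos φ₀, y = Rφ, so h = 1 and k = cos 51.1° / cos φ.
At 39.8°: h = 1.000, k = 0.8174; principal scales a = 1.000, b = 0.8174.
sin(ω/2) = (a − b)/(a + b) = 0.1826/1.817 = 0.1005, so ω = 2 arcsin(0.1005) ≈ 11.5°.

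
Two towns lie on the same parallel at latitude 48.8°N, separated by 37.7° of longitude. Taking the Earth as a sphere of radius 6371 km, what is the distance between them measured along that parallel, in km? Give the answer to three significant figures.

2760 km

Arc length along a parallel = R cos φ · Δλ (with Δλ in radians).
= 6371 × cos 48.8° × (37.7° × π/180) = 6371 × 0.6587 × 0.6580 ≈ 2760 km.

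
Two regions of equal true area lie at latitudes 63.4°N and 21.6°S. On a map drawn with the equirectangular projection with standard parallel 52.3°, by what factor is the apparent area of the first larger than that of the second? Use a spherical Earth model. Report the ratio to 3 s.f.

The equidistant cylindrical projection with φ₀ = 52.3° has h = 1 (meridians true) and k = cos φ₀ / cos φ along parallels.
Areal scale at 63.4°: h·k = 1.000 × 1.366 = 1.366.
Areal scale at 21.6°: h·k = 1.000 × 0.6577 = 0.6577.
Ratio = 1.366/0.6577 ≈ 2.08.

2.08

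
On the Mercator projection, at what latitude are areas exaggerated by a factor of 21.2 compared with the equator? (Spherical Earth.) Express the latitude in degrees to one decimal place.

Mercator areal scale is sec²φ.
sec²φ = 21.2  ⇒  cos²φ = 0.04717  ⇒  cos φ = 0.2172.
φ = arccos(0.2172) ≈ 77.5°.

77.5°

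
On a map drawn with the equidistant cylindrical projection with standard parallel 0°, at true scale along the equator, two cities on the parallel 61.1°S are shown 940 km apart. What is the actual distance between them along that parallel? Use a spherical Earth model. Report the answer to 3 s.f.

For the equirectangular projection with φ₀ = 0 (plate carrée), h = 1 along meridians and k = sec φ along parallels.
Along the parallel at 61.1°, map distances are exaggerated by k = sec 61.1° = 2.069.
True distance = 940 / 2.069 = 940 × cos 61.1° ≈ 454 km.

454 km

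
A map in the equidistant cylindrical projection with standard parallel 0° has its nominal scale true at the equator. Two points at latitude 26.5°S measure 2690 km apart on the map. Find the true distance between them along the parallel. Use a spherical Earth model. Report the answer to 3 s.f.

2410 km

Plate carrée maps x = Rλ, y = Rφ. The meridian scale is h = 1 and the parallel scale is k = 1/cos φ = sec φ.
Along the parallel at 26.5°, map distances are exaggerated by k = sec 26.5° = 1.117.
True distance = 2690 / 1.117 = 2690 × cos 26.5° ≈ 2410 km.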